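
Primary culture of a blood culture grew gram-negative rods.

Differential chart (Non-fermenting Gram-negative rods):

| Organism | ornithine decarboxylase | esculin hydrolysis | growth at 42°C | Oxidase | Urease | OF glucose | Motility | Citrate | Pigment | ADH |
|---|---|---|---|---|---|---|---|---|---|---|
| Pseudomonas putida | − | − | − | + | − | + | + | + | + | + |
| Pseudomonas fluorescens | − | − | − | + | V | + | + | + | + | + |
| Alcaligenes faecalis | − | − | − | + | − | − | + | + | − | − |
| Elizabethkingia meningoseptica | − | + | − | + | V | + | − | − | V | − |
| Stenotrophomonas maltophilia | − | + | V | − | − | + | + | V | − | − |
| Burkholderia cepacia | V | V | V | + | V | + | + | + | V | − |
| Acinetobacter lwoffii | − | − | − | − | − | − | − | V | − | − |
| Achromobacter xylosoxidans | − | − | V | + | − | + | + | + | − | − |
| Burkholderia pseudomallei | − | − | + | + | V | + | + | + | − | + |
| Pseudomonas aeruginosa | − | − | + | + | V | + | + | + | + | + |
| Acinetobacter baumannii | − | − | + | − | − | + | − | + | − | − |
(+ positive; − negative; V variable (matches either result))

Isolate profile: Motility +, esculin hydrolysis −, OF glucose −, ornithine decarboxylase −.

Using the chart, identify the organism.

OF glucose −: excludes 9 organisms — 2 left.
esculin hydrolysis −: all 2 remaining candidates are consistent.
ornithine decarboxylase −: all 2 remaining candidates are consistent.
Motility +: excludes Acinetobacter lwoffii — 1 left.

Alcaligenes faecalis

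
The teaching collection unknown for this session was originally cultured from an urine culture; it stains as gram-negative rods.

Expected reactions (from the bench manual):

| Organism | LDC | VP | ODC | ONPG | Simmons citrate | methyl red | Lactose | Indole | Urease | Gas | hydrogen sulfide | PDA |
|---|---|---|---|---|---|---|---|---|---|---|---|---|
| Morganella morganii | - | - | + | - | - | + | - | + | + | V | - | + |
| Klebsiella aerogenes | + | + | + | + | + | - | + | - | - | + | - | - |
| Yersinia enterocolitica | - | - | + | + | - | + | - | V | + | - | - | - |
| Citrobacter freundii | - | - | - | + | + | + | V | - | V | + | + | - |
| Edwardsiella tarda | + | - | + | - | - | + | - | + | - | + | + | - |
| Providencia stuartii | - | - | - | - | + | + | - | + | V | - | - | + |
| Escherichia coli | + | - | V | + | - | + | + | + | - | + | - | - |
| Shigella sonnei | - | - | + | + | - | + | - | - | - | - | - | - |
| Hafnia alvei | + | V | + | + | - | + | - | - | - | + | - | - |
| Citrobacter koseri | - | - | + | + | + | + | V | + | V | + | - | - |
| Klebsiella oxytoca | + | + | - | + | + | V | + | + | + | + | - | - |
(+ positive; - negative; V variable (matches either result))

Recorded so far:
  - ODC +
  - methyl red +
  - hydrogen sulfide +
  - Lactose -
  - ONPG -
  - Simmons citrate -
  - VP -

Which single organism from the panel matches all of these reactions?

Edwardsiella tarda

methyl red +: excludes Klebsiella aerogenes — 10 left.
ONPG -: excludes 7 organisms — 3 left.
Lactose -: all 3 remaining candidates are consistent.
VP -: all 3 remaining candidates are consistent.
hydrogen sulfide +: excludes Morganella morganii, Providencia stuartii — 1 left.
ODC +: the one remaining candidate is consistent.
Simmons citrate -: the one remaining candidate is consistent.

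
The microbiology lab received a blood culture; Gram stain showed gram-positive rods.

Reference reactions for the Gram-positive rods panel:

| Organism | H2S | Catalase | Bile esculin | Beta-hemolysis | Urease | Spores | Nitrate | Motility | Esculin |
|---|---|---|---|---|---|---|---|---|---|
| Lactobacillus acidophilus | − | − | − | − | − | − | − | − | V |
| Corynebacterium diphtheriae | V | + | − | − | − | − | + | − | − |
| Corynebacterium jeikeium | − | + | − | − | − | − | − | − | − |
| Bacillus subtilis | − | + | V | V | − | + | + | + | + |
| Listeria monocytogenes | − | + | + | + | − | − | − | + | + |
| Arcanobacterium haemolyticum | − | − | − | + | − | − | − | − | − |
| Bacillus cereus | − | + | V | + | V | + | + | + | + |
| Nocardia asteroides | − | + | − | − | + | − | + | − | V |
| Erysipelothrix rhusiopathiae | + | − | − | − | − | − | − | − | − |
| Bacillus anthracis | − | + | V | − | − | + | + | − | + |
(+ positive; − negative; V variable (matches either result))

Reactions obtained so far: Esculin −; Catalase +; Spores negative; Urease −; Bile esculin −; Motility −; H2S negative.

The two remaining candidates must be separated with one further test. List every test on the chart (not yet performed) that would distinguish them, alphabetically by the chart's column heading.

Nitrate

Motility −: excludes Bacillus subtilis, Listeria monocytogenes, Bacillus cereus — 7 left.
Spores −: excludes Bacillus anthracis — 6 left.
Esculin −: all 6 remaining candidates are consistent.
Catalase +: excludes Lactobacillus acidophilus, Arcanobacterium haemolyticum, Erysipelothrix rhusiopathiae — 3 left.
H2S −: all 3 remaining candidates are consistent.
Bile esculin −: all 3 remaining candidates are consistent.
Urease −: excludes Nocardia asteroides — 2 left.
Two candidates remain: Corynebacterium diphtheriae and Corynebacterium jeikeium.
  Beta-hemolysis: − vs − — same for both, does not separate.
  Nitrate: Corynebacterium diphtheriae +, Corynebacterium jeikeium − — discriminates.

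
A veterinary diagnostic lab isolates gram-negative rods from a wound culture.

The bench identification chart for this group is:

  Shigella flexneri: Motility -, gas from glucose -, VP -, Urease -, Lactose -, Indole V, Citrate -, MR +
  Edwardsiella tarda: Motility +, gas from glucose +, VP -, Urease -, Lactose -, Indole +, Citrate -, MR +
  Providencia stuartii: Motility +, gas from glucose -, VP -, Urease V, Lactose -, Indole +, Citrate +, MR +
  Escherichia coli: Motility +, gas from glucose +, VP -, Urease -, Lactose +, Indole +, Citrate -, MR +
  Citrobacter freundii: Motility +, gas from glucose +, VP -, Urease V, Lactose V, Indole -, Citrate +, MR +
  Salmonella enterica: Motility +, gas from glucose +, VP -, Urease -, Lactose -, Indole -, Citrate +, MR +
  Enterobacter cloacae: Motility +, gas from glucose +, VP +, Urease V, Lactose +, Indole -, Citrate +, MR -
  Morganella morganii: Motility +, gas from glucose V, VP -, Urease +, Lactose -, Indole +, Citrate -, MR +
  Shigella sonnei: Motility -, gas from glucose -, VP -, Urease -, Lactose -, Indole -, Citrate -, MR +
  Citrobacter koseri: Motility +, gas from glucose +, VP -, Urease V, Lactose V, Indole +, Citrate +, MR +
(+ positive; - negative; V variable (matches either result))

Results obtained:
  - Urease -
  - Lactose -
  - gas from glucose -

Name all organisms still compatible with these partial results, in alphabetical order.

gas from glucose -: excludes 6 organisms — 4 left.
Urease -: excludes Morganella morganii — 3 left.
Lactose -: all 3 remaining candidates are consistent.

Providencia stuartii, Shigella flexneri, Shigella sonnei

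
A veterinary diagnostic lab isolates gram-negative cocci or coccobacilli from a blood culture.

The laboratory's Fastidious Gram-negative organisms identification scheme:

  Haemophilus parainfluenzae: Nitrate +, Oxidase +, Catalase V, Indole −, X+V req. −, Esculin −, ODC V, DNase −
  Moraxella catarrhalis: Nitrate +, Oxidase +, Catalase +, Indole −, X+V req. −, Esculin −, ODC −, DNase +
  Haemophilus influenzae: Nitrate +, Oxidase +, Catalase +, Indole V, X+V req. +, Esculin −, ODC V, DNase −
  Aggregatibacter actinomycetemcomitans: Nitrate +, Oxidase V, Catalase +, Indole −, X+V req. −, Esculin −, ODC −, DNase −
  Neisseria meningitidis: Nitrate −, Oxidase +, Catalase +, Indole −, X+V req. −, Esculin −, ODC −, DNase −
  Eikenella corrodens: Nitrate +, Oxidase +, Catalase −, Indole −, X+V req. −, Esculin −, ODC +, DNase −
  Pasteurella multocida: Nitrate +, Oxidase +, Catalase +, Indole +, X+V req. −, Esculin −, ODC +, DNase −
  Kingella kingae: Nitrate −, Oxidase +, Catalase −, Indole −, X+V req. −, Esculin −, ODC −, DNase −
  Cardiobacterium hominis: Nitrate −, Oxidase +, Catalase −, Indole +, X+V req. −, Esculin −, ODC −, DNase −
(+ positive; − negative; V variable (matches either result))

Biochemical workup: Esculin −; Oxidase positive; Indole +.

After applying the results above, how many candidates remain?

Indole +: excludes 6 organisms — 3 left.
Esculin −: all 3 remaining candidates are consistent.
Oxidase +: all 3 remaining candidates are consistent.
Still consistent: Cardiobacterium hominis, Haemophilus influenzae, Pasteurella multocida.

3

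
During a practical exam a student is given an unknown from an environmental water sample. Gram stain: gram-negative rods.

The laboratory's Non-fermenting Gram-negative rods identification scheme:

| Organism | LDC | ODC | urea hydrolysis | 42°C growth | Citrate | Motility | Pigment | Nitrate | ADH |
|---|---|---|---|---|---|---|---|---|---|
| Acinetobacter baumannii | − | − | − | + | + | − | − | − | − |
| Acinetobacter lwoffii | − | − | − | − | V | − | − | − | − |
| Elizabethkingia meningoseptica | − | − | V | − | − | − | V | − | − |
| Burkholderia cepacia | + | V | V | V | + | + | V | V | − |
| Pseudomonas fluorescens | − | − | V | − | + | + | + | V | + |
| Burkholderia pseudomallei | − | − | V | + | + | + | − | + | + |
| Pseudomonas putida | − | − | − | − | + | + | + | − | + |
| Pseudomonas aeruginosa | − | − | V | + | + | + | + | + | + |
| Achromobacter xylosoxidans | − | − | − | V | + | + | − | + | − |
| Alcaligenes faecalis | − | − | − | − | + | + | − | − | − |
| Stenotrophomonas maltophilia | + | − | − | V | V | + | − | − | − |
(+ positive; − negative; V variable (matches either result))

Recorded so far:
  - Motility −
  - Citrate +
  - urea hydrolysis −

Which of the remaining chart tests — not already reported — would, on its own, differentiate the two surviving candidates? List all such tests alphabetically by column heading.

Motility −: excludes 8 organisms — 3 left.
urea hydrolysis −: all 3 remaining candidates are consistent.
Citrate +: excludes Elizabethkingia meningoseptica — 2 left.
Two candidates remain: Acinetobacter baumannii and Acinetobacter lwoffii.
  LDC: − vs − — same for both, does not separate.
  ODC: − vs − — same for both, does not separate.
  42°C growth: Acinetobacter baumannii +, Acinetobacter lwoffii − — discriminates.
  Pigment: − vs − — same for both, does not separate.
  Nitrate: − vs − — same for both, does not separate.
  ADH: − vs − — same for both, does not separate.

42°C growth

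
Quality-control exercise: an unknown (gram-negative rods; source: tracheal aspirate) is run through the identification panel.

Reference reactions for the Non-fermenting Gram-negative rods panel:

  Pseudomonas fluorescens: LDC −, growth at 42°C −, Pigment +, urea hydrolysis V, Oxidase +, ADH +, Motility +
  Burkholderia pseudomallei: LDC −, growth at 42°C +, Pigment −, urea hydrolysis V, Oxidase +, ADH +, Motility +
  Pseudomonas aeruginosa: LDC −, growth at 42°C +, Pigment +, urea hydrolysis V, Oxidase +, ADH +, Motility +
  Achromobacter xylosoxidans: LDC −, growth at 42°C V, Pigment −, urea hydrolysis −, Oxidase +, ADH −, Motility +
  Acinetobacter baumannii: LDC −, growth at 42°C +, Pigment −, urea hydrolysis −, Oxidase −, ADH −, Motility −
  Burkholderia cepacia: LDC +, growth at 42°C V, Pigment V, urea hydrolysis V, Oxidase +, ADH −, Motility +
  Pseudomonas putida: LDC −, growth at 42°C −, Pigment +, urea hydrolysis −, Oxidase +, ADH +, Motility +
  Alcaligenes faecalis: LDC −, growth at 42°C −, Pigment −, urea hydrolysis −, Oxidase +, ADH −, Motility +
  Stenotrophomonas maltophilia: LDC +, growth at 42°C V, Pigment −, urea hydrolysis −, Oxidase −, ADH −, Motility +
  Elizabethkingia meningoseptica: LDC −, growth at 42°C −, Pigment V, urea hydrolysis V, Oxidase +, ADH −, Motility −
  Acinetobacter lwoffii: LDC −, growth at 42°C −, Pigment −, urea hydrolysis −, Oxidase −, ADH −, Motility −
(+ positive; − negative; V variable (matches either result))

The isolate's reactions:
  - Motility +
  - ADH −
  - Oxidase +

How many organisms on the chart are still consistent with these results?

Motility +: excludes Acinetobacter baumannii, Elizabethkingia meningoseptica, Acinetobacter lwoffii — 8 left.
Oxidase +: excludes Stenotrophomonas maltophilia — 7 left.
ADH −: excludes Pseudomonas fluorescens, Burkholderia pseudomallei, Pseudomonas aeruginosa, Pseudomonas putida — 3 left.
Still consistent: Achromobacter xylosoxidans, Alcaligenes faecalis, Burkholderia cepacia.

3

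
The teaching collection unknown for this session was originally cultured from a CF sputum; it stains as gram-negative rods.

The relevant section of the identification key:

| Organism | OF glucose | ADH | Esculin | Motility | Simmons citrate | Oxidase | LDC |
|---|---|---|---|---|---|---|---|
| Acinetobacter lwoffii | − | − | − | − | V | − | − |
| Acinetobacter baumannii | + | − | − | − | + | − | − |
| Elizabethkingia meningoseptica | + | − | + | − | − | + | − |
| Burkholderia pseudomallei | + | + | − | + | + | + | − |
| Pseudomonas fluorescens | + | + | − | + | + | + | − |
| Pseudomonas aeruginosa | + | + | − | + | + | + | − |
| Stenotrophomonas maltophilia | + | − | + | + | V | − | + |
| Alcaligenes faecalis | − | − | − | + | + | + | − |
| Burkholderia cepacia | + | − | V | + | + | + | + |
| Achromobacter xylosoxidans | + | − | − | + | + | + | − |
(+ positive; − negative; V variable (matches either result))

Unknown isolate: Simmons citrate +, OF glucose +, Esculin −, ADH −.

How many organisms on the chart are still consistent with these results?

3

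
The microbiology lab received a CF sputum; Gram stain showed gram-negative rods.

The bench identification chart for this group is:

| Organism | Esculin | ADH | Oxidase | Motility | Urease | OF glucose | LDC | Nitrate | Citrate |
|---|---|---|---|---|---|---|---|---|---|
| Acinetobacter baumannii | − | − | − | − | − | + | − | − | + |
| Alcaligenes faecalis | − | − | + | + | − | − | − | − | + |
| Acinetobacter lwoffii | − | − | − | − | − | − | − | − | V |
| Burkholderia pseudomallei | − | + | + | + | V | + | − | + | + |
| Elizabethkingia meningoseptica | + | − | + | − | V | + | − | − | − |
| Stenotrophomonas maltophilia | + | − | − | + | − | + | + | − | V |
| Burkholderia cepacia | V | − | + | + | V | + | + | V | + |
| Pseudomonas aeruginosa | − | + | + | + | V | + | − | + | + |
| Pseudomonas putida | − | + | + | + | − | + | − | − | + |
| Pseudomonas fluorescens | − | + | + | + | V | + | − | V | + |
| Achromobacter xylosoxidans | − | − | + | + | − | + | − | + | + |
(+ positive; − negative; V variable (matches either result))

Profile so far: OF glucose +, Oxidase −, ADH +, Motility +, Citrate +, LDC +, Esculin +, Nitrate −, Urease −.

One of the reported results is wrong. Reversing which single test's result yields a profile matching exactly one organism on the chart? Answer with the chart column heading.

As reported, no row in the chart matches all 9 reactions.
Reversing Motility → still no organism matches.
Reversing Citrate → still no organism matches.
Reversing Nitrate → still no organism matches.
Reversing Esculin → still no organism matches.
Reversing LDC → still no organism matches.
Reversing Urease → still no organism matches.
Reversing ADH (to −) → unique match: Stenotrophomonas maltophilia.
Reversing OF glucose → still no organism matches.
Reversing Oxidase → still no organism matches.

ADH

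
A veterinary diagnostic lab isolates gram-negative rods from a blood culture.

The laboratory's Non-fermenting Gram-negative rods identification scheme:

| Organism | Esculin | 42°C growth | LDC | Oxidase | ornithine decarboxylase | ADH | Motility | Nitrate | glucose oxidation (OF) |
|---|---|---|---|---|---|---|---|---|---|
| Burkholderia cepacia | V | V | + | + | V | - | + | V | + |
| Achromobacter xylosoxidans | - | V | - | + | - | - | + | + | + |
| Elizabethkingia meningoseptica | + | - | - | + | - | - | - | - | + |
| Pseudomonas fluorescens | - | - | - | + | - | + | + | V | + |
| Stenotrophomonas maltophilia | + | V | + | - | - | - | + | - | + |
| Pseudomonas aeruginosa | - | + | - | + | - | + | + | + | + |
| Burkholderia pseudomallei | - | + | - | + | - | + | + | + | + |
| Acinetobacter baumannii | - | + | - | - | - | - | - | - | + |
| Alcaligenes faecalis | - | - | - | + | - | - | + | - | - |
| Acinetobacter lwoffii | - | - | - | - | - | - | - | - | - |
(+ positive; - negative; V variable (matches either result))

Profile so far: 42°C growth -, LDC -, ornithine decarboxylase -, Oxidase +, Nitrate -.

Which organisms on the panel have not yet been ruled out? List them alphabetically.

Alcaligenes faecalis, Elizabethkingia meningoseptica, Pseudomonas fluorescens

ornithine decarboxylase -: all 10 remaining candidates are consistent.
Oxidase +: excludes Stenotrophomonas maltophilia, Acinetobacter baumannii, Acinetobacter lwoffii — 7 left.
42°C growth -: excludes Pseudomonas aeruginosa, Burkholderia pseudomallei — 5 left.
LDC -: excludes Burkholderia cepacia — 4 left.
Nitrate -: excludes Achromobacter xylosoxidans — 3 left.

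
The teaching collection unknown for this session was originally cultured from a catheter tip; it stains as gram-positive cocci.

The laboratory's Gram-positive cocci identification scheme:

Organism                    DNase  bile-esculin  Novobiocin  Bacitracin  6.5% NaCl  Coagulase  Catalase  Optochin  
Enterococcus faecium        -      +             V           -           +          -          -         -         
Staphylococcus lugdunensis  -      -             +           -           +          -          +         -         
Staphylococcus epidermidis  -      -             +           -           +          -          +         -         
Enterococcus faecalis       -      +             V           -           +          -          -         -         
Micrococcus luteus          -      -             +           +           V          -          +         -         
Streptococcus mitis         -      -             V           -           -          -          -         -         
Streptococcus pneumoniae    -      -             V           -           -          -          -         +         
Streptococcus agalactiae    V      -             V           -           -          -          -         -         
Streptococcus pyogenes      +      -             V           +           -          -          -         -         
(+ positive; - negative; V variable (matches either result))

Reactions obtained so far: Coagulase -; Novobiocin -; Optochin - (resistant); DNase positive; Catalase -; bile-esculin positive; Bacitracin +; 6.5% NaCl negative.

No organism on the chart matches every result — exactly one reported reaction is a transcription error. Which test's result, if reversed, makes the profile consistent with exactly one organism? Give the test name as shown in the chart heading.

bile-esculin

As reported, no row in the chart matches all 8 reactions.
Reversing Catalase → still no organism matches.
Reversing Optochin → still no organism matches.
Reversing Coagulase → still no organism matches.
Reversing Novobiocin → still no organism matches.
Reversing Bacitracin → still no organism matches.
Reversing bile-esculin (to -) → unique match: Streptococcus pyogenes.
Reversing DNase → still no organism matches.
Reversing 6.5% NaCl → still no organism matches.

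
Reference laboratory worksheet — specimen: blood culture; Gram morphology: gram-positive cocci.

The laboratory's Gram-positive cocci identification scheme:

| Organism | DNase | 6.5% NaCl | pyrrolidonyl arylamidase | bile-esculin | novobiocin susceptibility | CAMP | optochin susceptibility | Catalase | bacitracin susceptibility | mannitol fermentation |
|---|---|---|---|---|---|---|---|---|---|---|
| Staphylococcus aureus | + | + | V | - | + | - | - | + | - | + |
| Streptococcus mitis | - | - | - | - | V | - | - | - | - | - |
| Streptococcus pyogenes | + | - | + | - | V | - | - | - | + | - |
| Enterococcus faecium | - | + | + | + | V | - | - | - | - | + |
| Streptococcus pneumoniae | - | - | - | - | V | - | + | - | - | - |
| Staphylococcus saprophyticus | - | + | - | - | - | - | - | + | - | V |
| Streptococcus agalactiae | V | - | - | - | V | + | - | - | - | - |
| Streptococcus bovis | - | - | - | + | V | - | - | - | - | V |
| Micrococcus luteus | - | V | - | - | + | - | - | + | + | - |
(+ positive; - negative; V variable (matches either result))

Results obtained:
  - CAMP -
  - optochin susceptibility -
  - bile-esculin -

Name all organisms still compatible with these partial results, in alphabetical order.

Micrococcus luteus, Staphylococcus aureus, Staphylococcus saprophyticus, Streptococcus mitis, Streptococcus pyogenes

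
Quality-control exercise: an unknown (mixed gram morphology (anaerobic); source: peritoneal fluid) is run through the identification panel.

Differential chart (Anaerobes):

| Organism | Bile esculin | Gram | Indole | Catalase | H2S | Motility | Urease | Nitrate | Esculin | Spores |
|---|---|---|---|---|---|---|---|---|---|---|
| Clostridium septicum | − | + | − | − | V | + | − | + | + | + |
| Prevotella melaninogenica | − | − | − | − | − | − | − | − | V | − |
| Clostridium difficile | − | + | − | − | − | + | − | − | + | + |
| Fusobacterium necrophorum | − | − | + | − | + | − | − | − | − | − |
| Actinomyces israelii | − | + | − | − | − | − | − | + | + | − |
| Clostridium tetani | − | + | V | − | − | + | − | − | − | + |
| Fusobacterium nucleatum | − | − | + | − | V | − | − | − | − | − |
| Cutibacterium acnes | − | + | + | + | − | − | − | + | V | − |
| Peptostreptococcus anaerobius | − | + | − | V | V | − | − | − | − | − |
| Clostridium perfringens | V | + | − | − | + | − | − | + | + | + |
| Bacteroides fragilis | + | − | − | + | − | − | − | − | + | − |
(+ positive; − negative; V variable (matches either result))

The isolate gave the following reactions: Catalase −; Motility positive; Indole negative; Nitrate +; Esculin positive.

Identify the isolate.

Clostridium septicum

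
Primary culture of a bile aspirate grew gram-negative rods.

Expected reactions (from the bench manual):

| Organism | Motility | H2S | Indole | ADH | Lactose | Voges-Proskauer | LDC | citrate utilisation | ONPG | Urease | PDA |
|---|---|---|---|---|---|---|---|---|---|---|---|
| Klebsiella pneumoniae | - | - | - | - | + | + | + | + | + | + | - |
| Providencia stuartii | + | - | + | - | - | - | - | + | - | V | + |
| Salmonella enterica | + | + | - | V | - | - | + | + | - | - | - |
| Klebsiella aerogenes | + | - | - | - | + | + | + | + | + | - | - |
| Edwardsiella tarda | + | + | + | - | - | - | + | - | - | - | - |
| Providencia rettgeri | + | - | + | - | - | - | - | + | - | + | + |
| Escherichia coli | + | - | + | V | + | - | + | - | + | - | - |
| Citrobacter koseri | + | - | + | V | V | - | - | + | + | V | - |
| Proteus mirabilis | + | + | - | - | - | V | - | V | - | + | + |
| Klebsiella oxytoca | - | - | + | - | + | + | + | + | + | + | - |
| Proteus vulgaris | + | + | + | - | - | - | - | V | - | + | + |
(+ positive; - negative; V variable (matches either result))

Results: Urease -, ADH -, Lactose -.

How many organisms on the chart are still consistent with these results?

4

Lactose -: excludes Klebsiella pneumoniae, Klebsiella aerogenes, Escherichia coli, Klebsiella oxytoca — 7 left.
Urease -: excludes Providencia rettgeri, Proteus mirabilis, Proteus vulgaris — 4 left.
ADH -: all 4 remaining candidates are consistent.
Still consistent: Citrobacter koseri, Edwardsiella tarda, Providencia stuartii, Salmonella enterica.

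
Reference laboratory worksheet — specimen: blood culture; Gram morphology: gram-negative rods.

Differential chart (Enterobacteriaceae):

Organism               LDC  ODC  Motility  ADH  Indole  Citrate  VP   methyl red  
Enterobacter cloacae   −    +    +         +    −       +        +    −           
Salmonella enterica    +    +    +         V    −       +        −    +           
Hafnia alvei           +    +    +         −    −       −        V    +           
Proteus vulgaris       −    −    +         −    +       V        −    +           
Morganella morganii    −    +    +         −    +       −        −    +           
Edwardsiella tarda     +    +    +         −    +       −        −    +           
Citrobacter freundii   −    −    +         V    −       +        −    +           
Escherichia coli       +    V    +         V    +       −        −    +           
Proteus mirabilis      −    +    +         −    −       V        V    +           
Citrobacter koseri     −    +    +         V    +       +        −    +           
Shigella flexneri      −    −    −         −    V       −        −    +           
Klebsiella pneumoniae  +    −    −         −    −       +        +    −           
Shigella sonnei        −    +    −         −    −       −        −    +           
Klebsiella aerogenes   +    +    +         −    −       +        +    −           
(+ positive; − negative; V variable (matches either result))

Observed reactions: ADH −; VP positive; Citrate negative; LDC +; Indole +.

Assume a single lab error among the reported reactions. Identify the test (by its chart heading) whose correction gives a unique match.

As reported, no row in the chart matches all 5 reactions.
Reversing Citrate → still no organism matches.
Reversing ADH → still no organism matches.
Reversing LDC → still no organism matches.
Reversing Indole (to −) → unique match: Hafnia alvei.
Reversing VP → 2 organisms match (not unique).

Indole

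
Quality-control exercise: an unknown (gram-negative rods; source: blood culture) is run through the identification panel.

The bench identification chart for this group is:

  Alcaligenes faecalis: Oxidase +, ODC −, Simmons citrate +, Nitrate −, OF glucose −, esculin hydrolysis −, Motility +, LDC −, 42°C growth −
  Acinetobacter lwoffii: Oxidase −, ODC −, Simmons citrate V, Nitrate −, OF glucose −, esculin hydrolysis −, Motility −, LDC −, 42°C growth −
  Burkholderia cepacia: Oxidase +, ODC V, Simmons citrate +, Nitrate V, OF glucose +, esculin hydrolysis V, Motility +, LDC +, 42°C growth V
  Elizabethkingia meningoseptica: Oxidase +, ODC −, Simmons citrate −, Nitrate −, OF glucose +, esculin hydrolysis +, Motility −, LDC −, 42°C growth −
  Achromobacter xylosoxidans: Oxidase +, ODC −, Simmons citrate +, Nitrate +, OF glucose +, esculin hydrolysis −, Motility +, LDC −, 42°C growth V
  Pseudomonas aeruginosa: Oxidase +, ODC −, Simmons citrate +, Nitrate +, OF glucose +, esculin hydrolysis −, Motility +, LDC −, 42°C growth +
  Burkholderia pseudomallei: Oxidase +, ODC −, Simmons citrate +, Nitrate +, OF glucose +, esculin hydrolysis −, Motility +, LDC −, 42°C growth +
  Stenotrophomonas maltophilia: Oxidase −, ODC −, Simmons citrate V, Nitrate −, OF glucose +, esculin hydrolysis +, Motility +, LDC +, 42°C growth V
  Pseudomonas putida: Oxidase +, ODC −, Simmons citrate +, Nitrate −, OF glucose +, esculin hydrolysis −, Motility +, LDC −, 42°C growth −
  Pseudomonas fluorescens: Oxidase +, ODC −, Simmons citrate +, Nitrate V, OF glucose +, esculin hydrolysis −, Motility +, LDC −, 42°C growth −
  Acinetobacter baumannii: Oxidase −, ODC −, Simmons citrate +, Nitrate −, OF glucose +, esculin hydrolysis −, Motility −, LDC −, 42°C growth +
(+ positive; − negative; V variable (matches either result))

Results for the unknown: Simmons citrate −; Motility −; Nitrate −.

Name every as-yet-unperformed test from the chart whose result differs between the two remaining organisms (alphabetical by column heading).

Nitrate −: excludes Achromobacter xylosoxidans, Pseudomonas aeruginosa, Burkholderia pseudomallei — 8 left.
Simmons citrate −: excludes 5 organisms — 3 left.
Motility −: excludes Stenotrophomonas maltophilia — 2 left.
Two candidates remain: Acinetobacter lwoffii and Elizabethkingia meningoseptica.
  Oxidase: Acinetobacter lwoffii −, Elizabethkingia meningoseptica + — discriminates.
  ODC: − vs − — same for both, does not separate.
  OF glucose: Acinetobacter lwoffii −, Elizabethkingia meningoseptica + — discriminates.
  esculin hydrolysis: Acinetobacter lwoffii −, Elizabethkingia meningoseptica + — discriminates.
  LDC: − vs − — same for both, does not separate.
  42°C growth: − vs − — same for both, does not separate.

esculin hydrolysis, OF glucose, Oxidase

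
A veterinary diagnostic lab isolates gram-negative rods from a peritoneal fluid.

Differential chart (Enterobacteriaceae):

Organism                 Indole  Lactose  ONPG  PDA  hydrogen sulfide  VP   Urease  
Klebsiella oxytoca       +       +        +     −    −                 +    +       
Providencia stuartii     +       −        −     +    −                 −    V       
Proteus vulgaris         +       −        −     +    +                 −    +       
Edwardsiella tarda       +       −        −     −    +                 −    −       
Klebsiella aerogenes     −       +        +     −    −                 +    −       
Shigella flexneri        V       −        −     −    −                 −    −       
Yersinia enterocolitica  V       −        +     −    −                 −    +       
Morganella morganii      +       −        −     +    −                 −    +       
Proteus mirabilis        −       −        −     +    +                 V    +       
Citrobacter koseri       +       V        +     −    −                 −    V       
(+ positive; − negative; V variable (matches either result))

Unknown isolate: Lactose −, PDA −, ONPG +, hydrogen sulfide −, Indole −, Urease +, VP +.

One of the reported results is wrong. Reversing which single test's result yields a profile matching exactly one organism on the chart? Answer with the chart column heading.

VP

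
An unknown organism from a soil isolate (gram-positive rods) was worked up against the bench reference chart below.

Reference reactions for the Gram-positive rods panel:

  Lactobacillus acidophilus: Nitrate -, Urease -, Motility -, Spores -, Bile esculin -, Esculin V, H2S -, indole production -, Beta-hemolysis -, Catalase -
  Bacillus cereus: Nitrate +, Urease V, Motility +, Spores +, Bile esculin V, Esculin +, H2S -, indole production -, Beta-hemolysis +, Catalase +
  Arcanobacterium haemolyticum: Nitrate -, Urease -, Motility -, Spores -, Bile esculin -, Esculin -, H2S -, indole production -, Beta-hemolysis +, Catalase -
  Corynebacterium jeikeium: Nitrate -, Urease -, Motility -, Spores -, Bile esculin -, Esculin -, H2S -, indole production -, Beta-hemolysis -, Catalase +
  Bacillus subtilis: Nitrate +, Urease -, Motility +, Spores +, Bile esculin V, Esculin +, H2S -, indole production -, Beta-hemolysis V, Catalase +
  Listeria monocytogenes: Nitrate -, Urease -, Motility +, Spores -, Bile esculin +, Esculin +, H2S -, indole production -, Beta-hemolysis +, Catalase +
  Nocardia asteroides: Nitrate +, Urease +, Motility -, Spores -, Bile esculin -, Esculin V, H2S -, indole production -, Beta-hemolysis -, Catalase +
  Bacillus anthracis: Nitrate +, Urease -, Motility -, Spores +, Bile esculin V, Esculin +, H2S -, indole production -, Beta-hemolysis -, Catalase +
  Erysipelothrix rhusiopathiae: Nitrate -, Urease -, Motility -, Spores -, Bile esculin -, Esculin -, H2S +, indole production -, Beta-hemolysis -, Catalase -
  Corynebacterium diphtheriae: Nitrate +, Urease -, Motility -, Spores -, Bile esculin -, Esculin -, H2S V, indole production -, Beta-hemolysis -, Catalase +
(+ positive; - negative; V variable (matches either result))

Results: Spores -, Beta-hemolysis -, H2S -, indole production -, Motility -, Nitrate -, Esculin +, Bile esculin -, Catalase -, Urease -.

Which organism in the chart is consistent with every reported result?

Spores -: excludes Bacillus cereus, Bacillus subtilis, Bacillus anthracis — 7 left.
Bile esculin -: excludes Listeria monocytogenes — 6 left.
Motility -: all 6 remaining candidates are consistent.
Nitrate -: excludes Nocardia asteroides, Corynebacterium diphtheriae — 4 left.
indole production -: all 4 remaining candidates are consistent.
Urease -: all 4 remaining candidates are consistent.
Catalase -: excludes Corynebacterium jeikeium — 3 left.
Esculin +: excludes Arcanobacterium haemolyticum, Erysipelothrix rhusiopathiae — 1 left.
H2S -: the one remaining candidate is consistent.
Beta-hemolysis -: the one remaining candidate is consistent.

Lactobacillus acidophilus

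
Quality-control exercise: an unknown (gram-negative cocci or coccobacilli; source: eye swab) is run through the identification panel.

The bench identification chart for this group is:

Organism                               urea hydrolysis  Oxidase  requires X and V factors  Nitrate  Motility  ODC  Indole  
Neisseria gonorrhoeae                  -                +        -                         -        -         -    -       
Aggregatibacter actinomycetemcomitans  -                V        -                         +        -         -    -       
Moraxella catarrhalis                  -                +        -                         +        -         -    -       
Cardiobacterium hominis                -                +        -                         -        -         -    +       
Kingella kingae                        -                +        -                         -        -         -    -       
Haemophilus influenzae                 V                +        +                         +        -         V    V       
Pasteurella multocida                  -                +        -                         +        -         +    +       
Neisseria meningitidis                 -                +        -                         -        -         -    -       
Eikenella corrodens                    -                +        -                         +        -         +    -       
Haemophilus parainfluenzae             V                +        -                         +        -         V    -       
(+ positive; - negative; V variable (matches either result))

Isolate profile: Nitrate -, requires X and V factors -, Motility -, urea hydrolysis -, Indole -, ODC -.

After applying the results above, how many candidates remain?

Motility -: all 10 remaining candidates are consistent.
requires X and V factors -: excludes Haemophilus influenzae — 9 left.
urea hydrolysis -: all 9 remaining candidates are consistent.
ODC -: excludes Pasteurella multocida, Eikenella corrodens — 7 left.
Indole -: excludes Cardiobacterium hominis — 6 left.
Nitrate -: excludes Aggregatibacter actinomycetemcomitans, Moraxella catarrhalis, Haemophilus parainfluenzae — 3 left.
Still consistent: Kingella kingae, Neisseria gonorrhoeae, Neisseria meningitidis.

3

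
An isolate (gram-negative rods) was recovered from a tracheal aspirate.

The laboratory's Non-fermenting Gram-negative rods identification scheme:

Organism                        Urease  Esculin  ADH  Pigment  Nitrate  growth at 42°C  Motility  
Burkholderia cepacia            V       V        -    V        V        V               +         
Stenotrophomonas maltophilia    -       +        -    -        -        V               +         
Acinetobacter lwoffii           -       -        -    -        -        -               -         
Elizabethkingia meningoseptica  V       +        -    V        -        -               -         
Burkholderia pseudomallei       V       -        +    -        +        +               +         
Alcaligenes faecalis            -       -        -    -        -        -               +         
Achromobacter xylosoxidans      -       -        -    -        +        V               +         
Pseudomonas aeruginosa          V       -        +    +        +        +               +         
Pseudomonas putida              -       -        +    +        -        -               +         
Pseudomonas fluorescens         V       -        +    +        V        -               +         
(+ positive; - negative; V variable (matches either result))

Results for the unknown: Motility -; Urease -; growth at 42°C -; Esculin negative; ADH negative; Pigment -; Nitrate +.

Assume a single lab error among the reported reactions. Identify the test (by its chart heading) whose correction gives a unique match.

Nitrate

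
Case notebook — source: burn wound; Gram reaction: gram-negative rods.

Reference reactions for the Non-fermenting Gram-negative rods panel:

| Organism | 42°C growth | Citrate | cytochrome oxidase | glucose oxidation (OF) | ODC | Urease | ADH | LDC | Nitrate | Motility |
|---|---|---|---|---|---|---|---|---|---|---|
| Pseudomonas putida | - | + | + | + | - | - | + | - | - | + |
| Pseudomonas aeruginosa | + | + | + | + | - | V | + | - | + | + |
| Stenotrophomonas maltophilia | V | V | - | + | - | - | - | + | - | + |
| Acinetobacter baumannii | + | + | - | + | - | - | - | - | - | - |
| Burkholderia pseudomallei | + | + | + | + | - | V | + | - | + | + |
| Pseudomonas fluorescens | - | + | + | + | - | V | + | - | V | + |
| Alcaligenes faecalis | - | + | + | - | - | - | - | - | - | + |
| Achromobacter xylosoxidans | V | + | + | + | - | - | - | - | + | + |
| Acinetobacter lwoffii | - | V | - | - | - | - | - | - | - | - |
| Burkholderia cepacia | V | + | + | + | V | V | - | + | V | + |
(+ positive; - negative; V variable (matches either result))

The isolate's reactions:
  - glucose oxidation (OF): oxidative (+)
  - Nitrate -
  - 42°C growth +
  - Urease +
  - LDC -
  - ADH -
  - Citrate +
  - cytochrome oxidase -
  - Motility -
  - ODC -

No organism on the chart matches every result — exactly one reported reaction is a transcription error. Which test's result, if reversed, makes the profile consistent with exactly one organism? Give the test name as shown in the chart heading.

Urease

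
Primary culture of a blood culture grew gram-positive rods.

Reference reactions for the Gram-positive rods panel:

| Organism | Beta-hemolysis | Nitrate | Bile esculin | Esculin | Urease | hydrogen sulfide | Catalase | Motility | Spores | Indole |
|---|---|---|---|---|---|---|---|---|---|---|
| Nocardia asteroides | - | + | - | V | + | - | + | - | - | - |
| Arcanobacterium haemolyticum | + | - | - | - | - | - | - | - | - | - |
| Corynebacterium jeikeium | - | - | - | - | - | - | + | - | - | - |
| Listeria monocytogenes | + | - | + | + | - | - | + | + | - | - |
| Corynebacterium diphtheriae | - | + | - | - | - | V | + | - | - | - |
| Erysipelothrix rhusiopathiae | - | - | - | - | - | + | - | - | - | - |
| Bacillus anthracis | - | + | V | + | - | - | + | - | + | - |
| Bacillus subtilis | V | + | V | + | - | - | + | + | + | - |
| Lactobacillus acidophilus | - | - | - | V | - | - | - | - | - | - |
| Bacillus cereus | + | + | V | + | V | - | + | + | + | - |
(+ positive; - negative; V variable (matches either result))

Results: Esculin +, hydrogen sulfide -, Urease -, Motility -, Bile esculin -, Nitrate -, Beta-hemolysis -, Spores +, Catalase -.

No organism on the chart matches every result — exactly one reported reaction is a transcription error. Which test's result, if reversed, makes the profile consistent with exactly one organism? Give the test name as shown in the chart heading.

As reported, no row in the chart matches all 9 reactions.
Reversing Beta-hemolysis → still no organism matches.
Reversing Catalase → still no organism matches.
Reversing Spores (to -) → unique match: Lactobacillus acidophilus.
Reversing Nitrate → still no organism matches.
Reversing Esculin → still no organism matches.
Reversing Motility → still no organism matches.
Reversing Bile esculin → still no organism matches.
Reversing hydrogen sulfide → still no organism matches.
Reversing Urease → still no organism matches.

Spores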